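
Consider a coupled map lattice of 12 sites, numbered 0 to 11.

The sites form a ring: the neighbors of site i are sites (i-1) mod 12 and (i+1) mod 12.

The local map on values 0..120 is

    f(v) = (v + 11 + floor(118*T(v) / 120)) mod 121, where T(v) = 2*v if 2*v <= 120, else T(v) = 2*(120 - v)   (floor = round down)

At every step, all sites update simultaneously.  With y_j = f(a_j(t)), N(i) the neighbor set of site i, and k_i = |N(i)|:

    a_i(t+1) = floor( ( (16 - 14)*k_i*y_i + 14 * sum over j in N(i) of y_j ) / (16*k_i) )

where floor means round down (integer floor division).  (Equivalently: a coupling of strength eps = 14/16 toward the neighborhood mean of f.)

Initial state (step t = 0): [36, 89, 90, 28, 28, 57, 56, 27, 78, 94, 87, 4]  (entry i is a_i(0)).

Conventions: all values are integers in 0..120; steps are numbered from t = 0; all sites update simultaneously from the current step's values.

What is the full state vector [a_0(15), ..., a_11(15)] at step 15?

Simulating step by step:
t=0: [36, 89, 90, 28, 28, 57, 56, 27, 78, 94, 87, 4]
t=1: [41, 73, 63, 69, 78, 73, 72, 57, 61, 44, 30, 71]
t=2: [50, 40, 58, 57, 56, 53, 56, 61, 42, 75, 46, 55]
t=3: [31, 44, 37, 59, 53, 54, 56, 39, 54, 24, 49, 34]
t=4: [70, 99, 52, 81, 56, 51, 31, 47, 44, 47, 88, 73]
t=5: [44, 48, 39, 49, 45, 74, 43, 57, 27, 29, 41, 49]
t=6: [31, 14, 29, 16, 41, 24, 51, 54, 79, 56, 59, 17]
t=7: [62, 93, 60, 54, 62, 33, 62, 45, 52, 56, 59, 80]
t=8: [45, 63, 46, 64, 77, 71, 65, 51, 40, 54, 53, 63]
t=9: [59, 29, 59, 41, 59, 57, 50, 36, 40, 30, 56, 38]
t=10: [51, 69, 55, 58, 38, 52, 81, 34, 95, 40, 51, 53]
t=11: [51, 48, 59, 31, 46, 26, 73, 49, 56, 33, 29, 41]
t=12: [23, 50, 66, 52, 86, 46, 60, 52, 69, 80, 64, 61]
t=13: [55, 66, 43, 51, 35, 51, 39, 61, 47, 59, 58, 70]
t=14: [59, 38, 47, 62, 50, 57, 47, 23, 61, 47, 61, 57]
t=15: [34, 41, 33, 37, 59, 36, 64, 51, 55, 62, 46, 65]

Answer: [34, 41, 33, 37, 59, 36, 64, 51, 55, 62, 46, 65]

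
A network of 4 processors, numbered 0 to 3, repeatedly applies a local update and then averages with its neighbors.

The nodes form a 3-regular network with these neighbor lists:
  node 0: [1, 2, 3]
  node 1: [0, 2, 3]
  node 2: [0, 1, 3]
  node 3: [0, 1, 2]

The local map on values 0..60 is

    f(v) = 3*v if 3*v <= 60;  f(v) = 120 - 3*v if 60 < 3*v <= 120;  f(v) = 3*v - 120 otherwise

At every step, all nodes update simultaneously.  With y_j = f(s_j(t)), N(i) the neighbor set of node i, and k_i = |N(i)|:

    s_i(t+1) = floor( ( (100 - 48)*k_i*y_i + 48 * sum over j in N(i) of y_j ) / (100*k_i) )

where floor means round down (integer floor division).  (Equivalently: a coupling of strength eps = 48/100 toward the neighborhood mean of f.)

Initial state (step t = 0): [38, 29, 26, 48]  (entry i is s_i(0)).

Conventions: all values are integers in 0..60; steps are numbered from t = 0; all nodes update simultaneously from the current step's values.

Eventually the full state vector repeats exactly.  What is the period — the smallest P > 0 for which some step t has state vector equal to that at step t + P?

Answer: 2
Key observation: The state at step 8, [12, 12, 12, 12], reappears at step 10 — and no state repeats earlier — so the cycle the system enters has period 2.

Derivation:
t=0: [38, 29, 26, 48]
t=1: [18, 28, 31, 25]
t=2: [45, 38, 35, 42]
t=3: [12, 8, 12, 8]
t=4: [32, 27, 32, 27]
t=5: [28, 34, 28, 34]
t=6: [30, 23, 30, 23]
t=7: [36, 44, 36, 44]
t=8: [12, 12, 12, 12]
t=9: [36, 36, 36, 36]
t=10: [12, 12, 12, 12]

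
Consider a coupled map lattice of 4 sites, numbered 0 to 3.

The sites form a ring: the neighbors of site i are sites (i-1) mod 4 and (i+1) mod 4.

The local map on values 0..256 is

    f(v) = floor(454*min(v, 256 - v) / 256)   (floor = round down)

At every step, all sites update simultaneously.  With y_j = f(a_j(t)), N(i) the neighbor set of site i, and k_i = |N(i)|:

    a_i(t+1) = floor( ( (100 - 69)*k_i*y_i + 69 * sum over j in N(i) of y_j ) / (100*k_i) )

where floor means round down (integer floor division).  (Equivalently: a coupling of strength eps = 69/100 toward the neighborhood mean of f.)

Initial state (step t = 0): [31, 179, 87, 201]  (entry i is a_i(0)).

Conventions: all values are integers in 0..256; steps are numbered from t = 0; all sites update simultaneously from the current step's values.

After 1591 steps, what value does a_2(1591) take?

Answer: a_2(1591) = 163
Key observation: The state at step 32, [164, 164, 164, 164], reappears at step 34: the system is in a cycle of period 2 from step 32 on.  Therefore the state at step 1591 equals the state at step 32 + ((1591 - 32) mod 2) = 33, which is [163, 163, 163, 163].

Derivation:
t=0: [31, 179, 87, 201]
t=1: [97, 113, 128, 101]
t=2: [184, 199, 201, 193]
t=3: [112, 108, 103, 111]
t=4: [194, 190, 189, 191]
t=5: [113, 114, 116, 113]
t=6: [200, 202, 202, 201]
t=7: [96, 96, 95, 97]
t=8: [170, 169, 170, 169]
t=9: [153, 152, 153, 152]
t=10: [183, 182, 183, 182]
t=11: [130, 129, 130, 129]
t=12: [224, 223, 224, 223]
t=13: [57, 56, 57, 56]
t=14: [99, 100, 99, 100]
t=15: [176, 175, 176, 175]
t=16: [142, 141, 142, 141]
t=17: [202, 202, 202, 202]
t=18: [95, 95, 95, 95]
t=19: [168, 168, 168, 168]
t=20: [156, 156, 156, 156]
t=21: [177, 177, 177, 177]
t=22: [140, 140, 140, 140]
t=23: [205, 205, 205, 205]
t=24: [90, 90, 90, 90]
t=25: [159, 159, 159, 159]
t=26: [172, 172, 172, 172]
t=27: [148, 148, 148, 148]
t=28: [191, 191, 191, 191]
t=29: [115, 115, 115, 115]
t=30: [203, 203, 203, 203]
t=31: [93, 93, 93, 93]
t=32: [164, 164, 164, 164]
t=33: [163, 163, 163, 163]
t=34: [164, 164, 164, 164]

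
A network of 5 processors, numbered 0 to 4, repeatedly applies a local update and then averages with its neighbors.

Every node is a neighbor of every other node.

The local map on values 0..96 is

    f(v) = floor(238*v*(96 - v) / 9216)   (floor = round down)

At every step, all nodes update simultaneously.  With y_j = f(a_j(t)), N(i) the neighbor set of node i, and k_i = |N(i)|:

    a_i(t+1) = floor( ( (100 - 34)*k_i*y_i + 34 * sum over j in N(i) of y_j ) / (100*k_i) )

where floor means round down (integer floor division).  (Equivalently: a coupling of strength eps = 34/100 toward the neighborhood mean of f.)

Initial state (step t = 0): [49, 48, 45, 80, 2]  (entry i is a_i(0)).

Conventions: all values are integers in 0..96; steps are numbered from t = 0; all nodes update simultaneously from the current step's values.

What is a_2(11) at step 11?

Answer: a_2(11) = 57

Derivation:
t=0: [49, 48, 45, 80, 2]
t=1: [52, 52, 52, 37, 20]
t=2: [57, 57, 57, 55, 45]
t=3: [57, 57, 57, 57, 58]
t=4: [56, 56, 56, 56, 56]
t=5: [57, 57, 57, 57, 57]
t=6: [57, 57, 57, 57, 57]
t=7: [57, 57, 57, 57, 57]
t=8: [57, 57, 57, 57, 57]
t=9: [57, 57, 57, 57, 57]
t=10: [57, 57, 57, 57, 57]
t=11: [57, 57, 57, 57, 57]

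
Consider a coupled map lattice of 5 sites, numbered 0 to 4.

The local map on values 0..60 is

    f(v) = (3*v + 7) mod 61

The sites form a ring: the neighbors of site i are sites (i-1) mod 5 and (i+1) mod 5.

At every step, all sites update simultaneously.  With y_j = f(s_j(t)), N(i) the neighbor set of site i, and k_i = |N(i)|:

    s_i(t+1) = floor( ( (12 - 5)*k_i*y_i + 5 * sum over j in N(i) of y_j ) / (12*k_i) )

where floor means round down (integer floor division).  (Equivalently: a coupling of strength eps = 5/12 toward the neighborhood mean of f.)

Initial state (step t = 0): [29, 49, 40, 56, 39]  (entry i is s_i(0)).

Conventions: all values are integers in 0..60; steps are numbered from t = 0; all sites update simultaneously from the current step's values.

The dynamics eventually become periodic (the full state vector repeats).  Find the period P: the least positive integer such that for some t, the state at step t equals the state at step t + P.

Simulating step by step:
t=0: [29, 49, 40, 56, 39]
t=1: [26, 26, 20, 32, 19]
t=2: [19, 20, 17, 26, 15]
t=3: [13, 16, 40, 36, 35]
t=4: [48, 42, 25, 43, 50]
t=5: [26, 16, 17, 19, 29]
t=6: [32, 49, 45, 20, 24]
t=7: [34, 31, 19, 11, 20]
t=8: [37, 33, 18, 25, 21]
t=9: [44, 38, 13, 14, 21]
t=10: [24, 48, 49, 40, 19]
t=11: [17, 27, 25, 10, 6]
t=12: [44, 32, 25, 31, 34]
t=13: [28, 32, 29, 37, 39]
t=14: [26, 37, 39, 40, 19]
t=15: [26, 38, 14, 3, 7]
t=16: [32, 50, 44, 25, 24]
t=17: [35, 32, 21, 19, 23]
t=18: [41, 37, 14, 6, 20]
t=19: [17, 45, 45, 26, 10]
t=20: [45, 27, 20, 25, 38]
t=21: [29, 21, 13, 26, 43]
t=22: [24, 21, 33, 26, 20]
t=23: [13, 18, 33, 24, 12]
t=24: [35, 18, 30, 28, 38]
t=25: [42, 18, 27, 37, 51]
t=26: [14, 7, 27, 46, 36]
t=27: [45, 32, 26, 30, 46]
t=28: [25, 33, 30, 30, 25]
t=29: [26, 38, 37, 32, 24]
t=30: [30, 51, 54, 40, 24]
t=31: [32, 39, 36, 16, 19]
t=32: [25, 21, 43, 43, 21]
t=33: [16, 12, 12, 12, 12]
t=34: [50, 45, 43, 43, 45]
t=35: [28, 21, 15, 15, 21]
t=36: [21, 22, 43, 43, 22]
t=37: [10, 11, 13, 13, 11]
t=38: [38, 40, 44, 44, 40]
t=39: [37, 18, 14, 14, 18]
t=40: [33, 22, 38, 38, 22]
t=41: [31, 28, 50, 50, 28]
t=42: [35, 32, 33, 33, 32]
t=43: [47, 44, 44, 44, 44]
t=44: [22, 18, 17, 17, 18]
t=45: [7, 14, 45, 45, 14]
t=46: [36, 38, 26, 26, 38]
t=47: [56, 51, 31, 31, 51]
t=48: [46, 41, 38, 38, 41]
t=49: [16, 21, 49, 49, 21]
t=50: [35, 23, 27, 27, 23]
t=51: [36, 25, 24, 24, 25]
t=52: [40, 27, 18, 18, 27]
t=53: [14, 16, 5, 5, 16]
t=54: [51, 46, 28, 28, 46]
t=55: [31, 27, 28, 28, 27]
t=56: [34, 30, 29, 29, 30]
t=57: [43, 37, 33, 33, 37]
t=58: [31, 45, 47, 47, 45]
t=59: [31, 25, 24, 24, 25]
t=60: [31, 24, 18, 18, 24]
t=61: [30, 18, 3, 3, 18]
t=62: [21, 10, 12, 12, 10]
t=63: [20, 32, 41, 41, 32]
t=64: [21, 27, 15, 15, 27]
t=65: [16, 28, 46, 46, 28]
t=66: [44, 33, 24, 24, 33]
t=67: [28, 33, 23, 23, 33]
t=68: [36, 35, 21, 21, 35]
t=69: [52, 42, 17, 17, 42]
t=70: [28, 27, 48, 48, 27]
t=71: [28, 28, 28, 28, 28]
t=72: [30, 30, 30, 30, 30]
t=73: [36, 36, 36, 36, 36]
t=74: [54, 54, 54, 54, 54]
t=75: [47, 47, 47, 47, 47]
t=76: [26, 26, 26, 26, 26]
t=77: [24, 24, 24, 24, 24]
t=78: [18, 18, 18, 18, 18]
t=79: [0, 0, 0, 0, 0]
t=80: [7, 7, 7, 7, 7]
t=81: [28, 28, 28, 28, 28]

Answer: 10
Key observation: The state at step 71, [28, 28, 28, 28, 28], reappears at step 81 — and no state repeats earlier — so the cycle the system enters has period 10.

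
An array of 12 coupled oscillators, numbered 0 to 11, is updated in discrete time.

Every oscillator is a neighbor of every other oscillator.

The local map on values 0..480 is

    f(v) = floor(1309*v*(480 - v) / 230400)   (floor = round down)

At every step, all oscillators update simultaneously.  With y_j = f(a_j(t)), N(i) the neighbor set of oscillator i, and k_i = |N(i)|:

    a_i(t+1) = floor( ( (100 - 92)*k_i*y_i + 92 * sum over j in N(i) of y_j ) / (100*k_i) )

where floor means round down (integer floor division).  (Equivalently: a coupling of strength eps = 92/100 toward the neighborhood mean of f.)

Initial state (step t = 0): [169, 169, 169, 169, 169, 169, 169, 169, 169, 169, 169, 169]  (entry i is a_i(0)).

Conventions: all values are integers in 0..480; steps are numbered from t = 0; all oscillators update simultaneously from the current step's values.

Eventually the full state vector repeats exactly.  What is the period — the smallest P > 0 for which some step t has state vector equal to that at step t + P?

Answer: 2
Key observation: The state at step 7, [303, 303, 303, 303, 303, 303, 303, 303, 303, 303, 303, 303], reappears at step 9 — and no state repeats earlier — so the cycle the system enters has period 2.

Derivation:
t=0: [169, 169, 169, 169, 169, 169, 169, 169, 169, 169, 169, 169]
t=1: [298, 298, 298, 298, 298, 298, 298, 298, 298, 298, 298, 298]
t=2: [308, 308, 308, 308, 308, 308, 308, 308, 308, 308, 308, 308]
t=3: [300, 300, 300, 300, 300, 300, 300, 300, 300, 300, 300, 300]
t=4: [306, 306, 306, 306, 306, 306, 306, 306, 306, 306, 306, 306]
t=5: [302, 302, 302, 302, 302, 302, 302, 302, 302, 302, 302, 302]
t=6: [305, 305, 305, 305, 305, 305, 305, 305, 305, 305, 305, 305]
t=7: [303, 303, 303, 303, 303, 303, 303, 303, 303, 303, 303, 303]
t=8: [304, 304, 304, 304, 304, 304, 304, 304, 304, 304, 304, 304]
t=9: [303, 303, 303, 303, 303, 303, 303, 303, 303, 303, 303, 303]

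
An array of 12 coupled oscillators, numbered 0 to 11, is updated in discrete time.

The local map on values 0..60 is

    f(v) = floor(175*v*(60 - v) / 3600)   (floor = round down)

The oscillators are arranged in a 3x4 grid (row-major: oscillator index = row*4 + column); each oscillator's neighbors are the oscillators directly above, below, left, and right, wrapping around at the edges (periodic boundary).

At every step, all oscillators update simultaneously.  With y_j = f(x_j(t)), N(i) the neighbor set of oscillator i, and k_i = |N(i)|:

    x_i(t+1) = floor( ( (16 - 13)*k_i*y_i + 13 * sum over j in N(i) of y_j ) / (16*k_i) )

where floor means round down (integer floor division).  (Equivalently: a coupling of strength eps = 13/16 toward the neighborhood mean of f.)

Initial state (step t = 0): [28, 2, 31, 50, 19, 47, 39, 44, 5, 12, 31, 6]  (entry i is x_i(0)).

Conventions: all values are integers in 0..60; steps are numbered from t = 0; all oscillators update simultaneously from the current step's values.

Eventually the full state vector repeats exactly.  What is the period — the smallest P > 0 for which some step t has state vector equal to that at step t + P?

Answer: 2
Key observation: The state at step 3, [36, 36, 36, 36, 36, 36, 36, 36, 36, 36, 36, 36], reappears at step 5 — and no state repeats earlier — so the cycle the system enters has period 2.

Derivation:
t=0: [28, 2, 31, 50, 19, 47, 39, 44, 5, 12, 31, 6]
t=1: [24, 29, 30, 31, 31, 27, 37, 29, 27, 23, 33, 25]
t=2: [42, 42, 42, 42, 42, 42, 42, 42, 42, 42, 41, 42]
t=3: [36, 36, 36, 36, 36, 36, 36, 36, 36, 36, 36, 36]
t=4: [42, 42, 42, 42, 42, 42, 42, 42, 42, 42, 42, 42]
t=5: [36, 36, 36, 36, 36, 36, 36, 36, 36, 36, 36, 36]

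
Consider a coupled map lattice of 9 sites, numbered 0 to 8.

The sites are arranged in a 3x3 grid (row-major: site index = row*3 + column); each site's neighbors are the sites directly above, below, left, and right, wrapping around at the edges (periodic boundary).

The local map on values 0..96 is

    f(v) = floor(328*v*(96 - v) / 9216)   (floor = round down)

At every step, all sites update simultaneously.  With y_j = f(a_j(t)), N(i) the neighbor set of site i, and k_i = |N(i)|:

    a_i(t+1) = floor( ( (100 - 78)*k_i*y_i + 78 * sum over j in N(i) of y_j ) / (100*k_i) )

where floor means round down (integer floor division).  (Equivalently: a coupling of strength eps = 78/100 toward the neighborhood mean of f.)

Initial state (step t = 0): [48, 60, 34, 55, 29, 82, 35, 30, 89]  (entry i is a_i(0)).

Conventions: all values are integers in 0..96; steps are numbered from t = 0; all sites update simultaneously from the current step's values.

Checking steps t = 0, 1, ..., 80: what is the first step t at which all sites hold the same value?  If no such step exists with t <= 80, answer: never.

Simulating step by step:
t=0: [48, 60, 34, 55, 29, 82, 35, 30, 89]  (not all equal)
t=1: [77, 74, 59, 69, 67, 56, 66, 62, 55]  (not all equal)
t=2: [64, 65, 69, 67, 69, 74, 68, 70, 76]  (not all equal)
t=3: [69, 67, 64, 66, 65, 62, 65, 64, 61]  (not all equal)
t=4: [69, 69, 71, 70, 71, 72, 70, 71, 73]  (not all equal)
t=5: [64, 64, 63, 63, 63, 61, 63, 63, 61]  (not all equal)
t=6: [72, 72, 73, 73, 73, 73, 73, 73, 73]  (not all equal)
t=7: [59, 59, 59, 59, 59, 59, 59, 59, 59]  (all equal)

Answer: 7
Key observation: Synchronization is absorbing here: once all sites are equal they stay equal, and step 7 is the first all-equal step.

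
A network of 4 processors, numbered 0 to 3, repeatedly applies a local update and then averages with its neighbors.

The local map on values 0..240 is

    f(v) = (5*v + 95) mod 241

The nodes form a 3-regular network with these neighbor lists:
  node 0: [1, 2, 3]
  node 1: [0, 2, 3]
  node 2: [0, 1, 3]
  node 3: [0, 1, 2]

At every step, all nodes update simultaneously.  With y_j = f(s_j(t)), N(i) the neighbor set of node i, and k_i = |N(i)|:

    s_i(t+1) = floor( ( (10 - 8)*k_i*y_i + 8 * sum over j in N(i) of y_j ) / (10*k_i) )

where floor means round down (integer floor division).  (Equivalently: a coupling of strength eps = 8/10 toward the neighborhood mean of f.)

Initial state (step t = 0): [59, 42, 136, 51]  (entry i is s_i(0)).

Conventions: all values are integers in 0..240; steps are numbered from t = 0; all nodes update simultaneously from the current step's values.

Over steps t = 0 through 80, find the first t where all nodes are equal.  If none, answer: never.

Answer: 7
Key observation: Synchronization is absorbing here: once all nodes are equal they stay equal, and step 7 is the first all-equal step.

Derivation:
t=0: [59, 42, 136, 51]  (not all equal)
t=1: [89, 95, 96, 92]  (not all equal)
t=2: [79, 77, 77, 78]  (not all equal)
t=3: [129, 114, 114, 130]  (not all equal)
t=4: [106, 95, 95, 106]  (not all equal)
t=5: [113, 117, 117, 113]  (not all equal)
t=6: [188, 187, 187, 188]  (not all equal)
t=7: [68, 68, 68, 68]  (all equal)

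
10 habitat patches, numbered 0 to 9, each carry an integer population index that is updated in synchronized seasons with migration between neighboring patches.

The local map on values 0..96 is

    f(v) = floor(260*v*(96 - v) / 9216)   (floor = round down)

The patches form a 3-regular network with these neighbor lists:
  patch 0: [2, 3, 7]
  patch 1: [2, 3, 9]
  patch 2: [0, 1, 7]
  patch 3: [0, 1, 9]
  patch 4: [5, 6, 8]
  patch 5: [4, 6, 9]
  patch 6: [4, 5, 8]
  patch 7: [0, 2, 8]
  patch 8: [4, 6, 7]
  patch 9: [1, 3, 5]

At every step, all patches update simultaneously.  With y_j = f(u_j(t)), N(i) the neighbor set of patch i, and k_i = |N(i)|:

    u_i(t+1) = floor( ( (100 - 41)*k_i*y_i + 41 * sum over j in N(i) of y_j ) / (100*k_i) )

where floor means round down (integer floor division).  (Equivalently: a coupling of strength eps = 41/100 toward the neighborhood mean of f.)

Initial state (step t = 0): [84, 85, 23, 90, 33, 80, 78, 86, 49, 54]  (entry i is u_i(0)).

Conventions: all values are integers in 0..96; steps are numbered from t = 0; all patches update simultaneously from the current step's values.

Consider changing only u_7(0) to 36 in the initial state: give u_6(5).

Answer: u_6(5) = 59
Key observation: This trace re-runs the system from the modified initial state.

Derivation:
t=0: [84, 85, 23, 90, 33, 80, 78, 36, 49, 54]
t=1: [33, 32, 43, 24, 53, 43, 44, 54, 59, 47]
t=2: [58, 57, 62, 52, 63, 64, 63, 62, 62, 60]
t=3: [61, 61, 59, 62, 58, 57, 58, 59, 58, 60]
t=4: [60, 60, 60, 59, 62, 61, 62, 61, 61, 60]
t=5: [60, 60, 60, 60, 59, 59, 59, 60, 59, 60]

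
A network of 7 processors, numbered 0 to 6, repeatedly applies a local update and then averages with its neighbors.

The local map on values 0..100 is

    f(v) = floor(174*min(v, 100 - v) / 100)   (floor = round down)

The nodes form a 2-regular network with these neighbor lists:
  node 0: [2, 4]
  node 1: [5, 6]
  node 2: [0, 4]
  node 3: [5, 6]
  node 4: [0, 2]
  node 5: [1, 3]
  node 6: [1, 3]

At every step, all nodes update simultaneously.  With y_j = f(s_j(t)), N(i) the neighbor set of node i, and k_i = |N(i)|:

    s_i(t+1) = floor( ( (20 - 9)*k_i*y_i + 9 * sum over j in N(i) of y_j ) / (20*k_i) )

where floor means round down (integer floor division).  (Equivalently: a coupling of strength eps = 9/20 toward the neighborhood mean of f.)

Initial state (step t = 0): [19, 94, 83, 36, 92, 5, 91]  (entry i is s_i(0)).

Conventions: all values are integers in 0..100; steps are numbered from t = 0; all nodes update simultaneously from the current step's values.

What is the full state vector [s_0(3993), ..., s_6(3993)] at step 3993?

Simulating step by step:
t=0: [19, 94, 83, 36, 92, 5, 91]
t=1: [27, 10, 26, 39, 21, 20, 24]
t=2: [43, 26, 43, 53, 40, 37, 41]
t=3: [72, 55, 72, 74, 71, 63, 67]
t=4: [48, 70, 48, 51, 49, 62, 59]
t=5: [83, 59, 83, 77, 84, 67, 69]
t=6: [28, 63, 28, 46, 27, 56, 54]
t=7: [47, 70, 47, 79, 46, 74, 76]
t=8: [80, 47, 80, 39, 80, 44, 42]
t=9: [34, 78, 34, 70, 34, 75, 73]
t=10: [59, 40, 59, 48, 59, 43, 45]
t=11: [71, 72, 71, 79, 71, 74, 77]
t=12: [50, 45, 50, 38, 50, 43, 40]
t=13: [87, 75, 87, 68, 87, 73, 70]
t=14: [22, 45, 22, 52, 22, 47, 50]
t=15: [38, 80, 38, 83, 38, 80, 84]
t=16: [66, 32, 66, 29, 66, 32, 29]
t=17: [59, 53, 59, 51, 59, 53, 51]
t=18: [71, 81, 71, 84, 71, 81, 84]
t=19: [50, 31, 50, 28, 50, 31, 28]
t=20: [87, 51, 87, 49, 87, 51, 49]
t=21: [22, 85, 22, 85, 22, 85, 85]
t=22: [38, 26, 38, 26, 38, 26, 26]
t=23: [66, 45, 66, 45, 66, 45, 45]
t=24: [59, 78, 59, 78, 59, 78, 78]
t=25: [71, 38, 71, 38, 71, 38, 38]
t=26: [50, 66, 50, 66, 50, 66, 66]
t=27: [87, 59, 87, 59, 87, 59, 59]
t=28: [22, 71, 22, 71, 22, 71, 71]
t=29: [38, 50, 38, 50, 38, 50, 50]
t=30: [66, 87, 66, 87, 66, 87, 87]
t=31: [59, 22, 59, 22, 59, 22, 22]
t=32: [71, 38, 71, 38, 71, 38, 38]

Answer: [59, 22, 59, 22, 59, 22, 22]
Key observation: The state at step 25, [71, 38, 71, 38, 71, 38, 38], reappears at step 32: the system is in a cycle of period 7 from step 25 on.  Therefore the state at step 3993 equals the state at step 25 + ((3993 - 25) mod 7) = 31, which is [59, 22, 59, 22, 59, 22, 22].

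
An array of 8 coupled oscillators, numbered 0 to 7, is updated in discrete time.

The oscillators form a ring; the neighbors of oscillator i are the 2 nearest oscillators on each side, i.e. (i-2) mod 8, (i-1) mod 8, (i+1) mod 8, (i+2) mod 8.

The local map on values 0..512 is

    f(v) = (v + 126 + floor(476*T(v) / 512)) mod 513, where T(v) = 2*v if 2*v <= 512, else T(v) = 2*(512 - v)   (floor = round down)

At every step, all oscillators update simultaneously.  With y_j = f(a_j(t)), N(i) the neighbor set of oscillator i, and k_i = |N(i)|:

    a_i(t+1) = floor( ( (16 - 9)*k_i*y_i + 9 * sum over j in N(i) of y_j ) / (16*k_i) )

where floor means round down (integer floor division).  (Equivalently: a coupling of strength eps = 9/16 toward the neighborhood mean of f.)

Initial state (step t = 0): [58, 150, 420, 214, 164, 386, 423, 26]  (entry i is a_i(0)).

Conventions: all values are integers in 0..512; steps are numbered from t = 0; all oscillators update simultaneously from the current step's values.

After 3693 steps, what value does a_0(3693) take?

Simulating step by step:
t=0: [58, 150, 420, 214, 164, 386, 423, 26]
t=1: [218, 147, 178, 176, 156, 201, 201, 195]
t=2: [175, 104, 115, 107, 111, 156, 173, 164]
t=3: [199, 336, 396, 382, 341, 175, 144, 134]
t=4: [224, 282, 233, 227, 202, 195, 161, 306]
t=5: [247, 295, 266, 249, 193, 190, 160, 247]
t=6: [285, 318, 304, 277, 196, 191, 165, 259]
t=7: [283, 308, 288, 272, 198, 199, 176, 269]
t=8: [290, 314, 297, 282, 211, 214, 193, 274]
t=9: [292, 308, 296, 287, 237, 242, 224, 284]
t=10: [303, 308, 307, 308, 293, 299, 283, 304]
t=11: [305, 301, 302, 303, 309, 308, 313, 305]
t=12: [302, 304, 303, 303, 300, 300, 298, 301]
t=13: [305, 303, 304, 304, 306, 306, 307, 305]
t=14: [302, 303, 302, 302, 302, 302, 301, 302]
t=15: [305, 304, 304, 304, 305, 305, 305, 305]
t=16: [302, 302, 302, 302, 302, 302, 302, 302]
t=17: [305, 305, 305, 305, 305, 305, 305, 305]
t=18: [302, 302, 302, 302, 302, 302, 302, 302]

Answer: a_0(3693) = 305
Key observation: The state at step 16, [302, 302, 302, 302, 302, 302, 302, 302], reappears at step 18: the system is in a cycle of period 2 from step 16 on.  Therefore the state at step 3693 equals the state at step 16 + ((3693 - 16) mod 2) = 17, which is [305, 305, 305, 305, 305, 305, 305, 305].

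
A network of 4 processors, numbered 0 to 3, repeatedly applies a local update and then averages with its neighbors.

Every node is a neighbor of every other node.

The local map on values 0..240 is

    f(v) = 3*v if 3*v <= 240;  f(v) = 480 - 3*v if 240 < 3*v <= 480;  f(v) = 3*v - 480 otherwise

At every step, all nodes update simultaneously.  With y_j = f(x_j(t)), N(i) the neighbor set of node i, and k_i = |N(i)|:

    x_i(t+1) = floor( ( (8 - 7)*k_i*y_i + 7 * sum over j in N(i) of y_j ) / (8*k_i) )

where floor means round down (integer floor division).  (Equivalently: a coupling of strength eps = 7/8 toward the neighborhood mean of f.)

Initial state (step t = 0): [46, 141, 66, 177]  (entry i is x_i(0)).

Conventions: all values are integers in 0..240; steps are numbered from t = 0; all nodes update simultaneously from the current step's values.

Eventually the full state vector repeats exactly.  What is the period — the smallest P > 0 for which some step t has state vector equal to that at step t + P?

Answer: 8
Key observation: The state at step 7, [171, 171, 171, 171], reappears at step 15 — and no state repeats earlier — so the cycle the system enters has period 8.

Derivation:
t=0: [46, 141, 66, 177]
t=1: [106, 120, 96, 121]
t=2: [145, 152, 140, 152]
t=3: [37, 40, 34, 40]
t=4: [113, 112, 115, 112]
t=5: [141, 140, 142, 140]
t=6: [57, 57, 58, 57]
t=7: [171, 171, 171, 171]
t=8: [33, 33, 33, 33]
t=9: [99, 99, 99, 99]
t=10: [183, 183, 183, 183]
t=11: [69, 69, 69, 69]
t=12: [207, 207, 207, 207]
t=13: [141, 141, 141, 141]
t=14: [57, 57, 57, 57]
t=15: [171, 171, 171, 171]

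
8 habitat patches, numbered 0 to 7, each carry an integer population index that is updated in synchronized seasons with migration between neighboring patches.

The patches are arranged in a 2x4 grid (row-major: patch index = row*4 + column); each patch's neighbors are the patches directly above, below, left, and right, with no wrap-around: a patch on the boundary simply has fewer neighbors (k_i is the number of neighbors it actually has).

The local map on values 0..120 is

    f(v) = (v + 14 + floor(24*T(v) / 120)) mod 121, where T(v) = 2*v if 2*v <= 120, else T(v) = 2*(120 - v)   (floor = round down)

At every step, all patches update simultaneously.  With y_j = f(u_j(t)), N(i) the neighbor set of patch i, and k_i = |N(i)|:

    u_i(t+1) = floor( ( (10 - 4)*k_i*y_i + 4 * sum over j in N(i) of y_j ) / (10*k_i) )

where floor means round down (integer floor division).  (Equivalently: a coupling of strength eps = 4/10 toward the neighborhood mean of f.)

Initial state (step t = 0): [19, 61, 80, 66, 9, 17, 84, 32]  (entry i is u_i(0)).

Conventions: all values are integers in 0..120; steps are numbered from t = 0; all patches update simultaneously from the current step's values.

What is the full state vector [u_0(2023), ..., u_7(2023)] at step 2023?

Simulating step by step:
t=0: [19, 61, 80, 66, 9, 17, 84, 32]
t=1: [48, 83, 107, 94, 31, 53, 94, 77]
t=2: [82, 89, 49, 93, 68, 90, 97, 112]
t=3: [110, 110, 96, 88, 106, 114, 99, 52]
t=4: [6, 22, 87, 109, 5, 6, 28, 74]
t=5: [26, 47, 82, 47, 21, 28, 64, 75]
t=6: [54, 75, 101, 91, 46, 61, 96, 100]
t=7: [90, 89, 46, 70, 84, 99, 84, 47]
t=8: [115, 94, 90, 93, 90, 45, 88, 90]
t=9: [52, 97, 116, 116, 87, 92, 109, 115]
t=10: [98, 100, 24, 10, 109, 102, 21, 9]
t=11: [73, 23, 37, 31, 28, 7, 35, 29]
t=12: [82, 53, 61, 58, 57, 35, 56, 56]
t=13: [102, 89, 95, 95, 90, 74, 88, 92]
t=14: [47, 99, 117, 118, 91, 109, 114, 116]
t=15: [70, 12, 9, 10, 86, 20, 9, 10]
t=16: [91, 40, 26, 27, 97, 47, 28, 27]
t=17: [107, 74, 53, 50, 111, 79, 55, 51]
t=18: [25, 90, 90, 85, 27, 92, 92, 86]
t=19: [62, 107, 115, 113, 63, 108, 116, 113]
t=20: [80, 18, 9, 8, 80, 18, 9, 8]
t=21: [95, 46, 27, 25, 95, 46, 27, 25]
t=22: [110, 79, 54, 49, 110, 79, 54, 49]
t=23: [27, 92, 90, 83, 27, 92, 90, 83]
t=24: [64, 108, 115, 112, 64, 108, 115, 112]
t=25: [81, 18, 9, 8, 81, 18, 9, 8]
t=26: [95, 46, 27, 25, 95, 46, 27, 25]

Answer: [27, 92, 90, 83, 27, 92, 90, 83]
Key observation: The state at step 21, [95, 46, 27, 25, 95, 46, 27, 25], reappears at step 26: the system is in a cycle of period 5 from step 21 on.  Therefore the state at step 2023 equals the state at step 21 + ((2023 - 21) mod 5) = 23, which is [27, 92, 90, 83, 27, 92, 90, 83].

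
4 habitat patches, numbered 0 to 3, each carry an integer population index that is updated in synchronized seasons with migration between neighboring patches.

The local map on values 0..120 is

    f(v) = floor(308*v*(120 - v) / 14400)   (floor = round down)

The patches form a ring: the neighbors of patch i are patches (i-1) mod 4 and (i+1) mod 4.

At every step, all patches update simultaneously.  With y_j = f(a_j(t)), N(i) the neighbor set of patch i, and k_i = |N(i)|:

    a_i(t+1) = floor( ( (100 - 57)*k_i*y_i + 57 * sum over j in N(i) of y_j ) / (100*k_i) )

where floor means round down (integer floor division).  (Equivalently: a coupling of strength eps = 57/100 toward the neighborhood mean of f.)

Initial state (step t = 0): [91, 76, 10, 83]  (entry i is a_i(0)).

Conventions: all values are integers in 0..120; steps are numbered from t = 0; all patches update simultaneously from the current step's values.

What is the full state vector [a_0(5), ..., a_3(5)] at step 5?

Simulating step by step:
t=0: [91, 76, 10, 83]
t=1: [62, 53, 48, 50]
t=2: [75, 74, 73, 74]
t=3: [72, 72, 72, 72]
t=4: [73, 73, 73, 73]
t=5: [73, 73, 73, 73]

Answer: [73, 73, 73, 73]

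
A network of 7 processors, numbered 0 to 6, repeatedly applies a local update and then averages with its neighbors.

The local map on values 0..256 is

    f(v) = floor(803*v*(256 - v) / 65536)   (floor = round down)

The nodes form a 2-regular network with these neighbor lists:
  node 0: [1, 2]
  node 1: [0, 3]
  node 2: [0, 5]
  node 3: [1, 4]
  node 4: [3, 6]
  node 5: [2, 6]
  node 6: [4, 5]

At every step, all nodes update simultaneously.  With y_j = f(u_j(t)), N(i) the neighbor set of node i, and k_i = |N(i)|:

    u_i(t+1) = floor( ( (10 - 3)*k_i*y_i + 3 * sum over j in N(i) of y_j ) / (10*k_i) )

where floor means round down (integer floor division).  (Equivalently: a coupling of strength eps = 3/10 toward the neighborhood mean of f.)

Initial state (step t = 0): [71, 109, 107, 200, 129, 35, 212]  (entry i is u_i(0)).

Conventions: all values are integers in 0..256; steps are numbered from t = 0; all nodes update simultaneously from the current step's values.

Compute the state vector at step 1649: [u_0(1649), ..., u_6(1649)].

Answer: [140, 140, 140, 140, 140, 140, 140]
Key observation: The state at step 22, [198, 198, 198, 198, 198, 198, 198], reappears at step 24: the system is in a cycle of period 2 from step 22 on.  Therefore the state at step 1649 equals the state at step 22 + ((1649 - 22) mod 2) = 23, which is [140, 140, 140, 140, 140, 140, 140].

Derivation:
t=0: [71, 109, 107, 200, 129, 35, 212]
t=1: [170, 181, 174, 155, 177, 112, 123]
t=2: [176, 171, 178, 184, 178, 194, 195]
t=3: [172, 174, 166, 165, 165, 150, 149]
t=4: [177, 175, 183, 181, 184, 192, 193]
t=5: [170, 171, 162, 166, 160, 151, 150]
t=6: [179, 178, 186, 183, 188, 192, 193]
t=7: [166, 168, 159, 163, 155, 151, 149]
t=8: [183, 181, 188, 185, 190, 193, 194]
t=9: [162, 164, 155, 159, 153, 149, 148]
t=10: [186, 184, 190, 188, 192, 194, 194]
t=11: [158, 160, 153, 156, 150, 147, 147]
t=12: [189, 188, 192, 191, 193, 195, 195]
t=13: [154, 155, 150, 152, 148, 145, 145]
t=14: [192, 191, 194, 193, 195, 196, 196]
t=15: [149, 151, 147, 148, 145, 144, 144]
t=16: [195, 194, 196, 195, 196, 196, 197]
t=17: [145, 146, 144, 145, 143, 143, 142]
t=18: [196, 196, 197, 196, 197, 197, 197]
t=19: [143, 144, 142, 143, 142, 142, 142]
t=20: [197, 197, 197, 197, 197, 198, 198]
t=21: [142, 142, 141, 142, 141, 140, 140]
t=22: [198, 198, 198, 198, 198, 198, 198]
t=23: [140, 140, 140, 140, 140, 140, 140]
t=24: [198, 198, 198, 198, 198, 198, 198]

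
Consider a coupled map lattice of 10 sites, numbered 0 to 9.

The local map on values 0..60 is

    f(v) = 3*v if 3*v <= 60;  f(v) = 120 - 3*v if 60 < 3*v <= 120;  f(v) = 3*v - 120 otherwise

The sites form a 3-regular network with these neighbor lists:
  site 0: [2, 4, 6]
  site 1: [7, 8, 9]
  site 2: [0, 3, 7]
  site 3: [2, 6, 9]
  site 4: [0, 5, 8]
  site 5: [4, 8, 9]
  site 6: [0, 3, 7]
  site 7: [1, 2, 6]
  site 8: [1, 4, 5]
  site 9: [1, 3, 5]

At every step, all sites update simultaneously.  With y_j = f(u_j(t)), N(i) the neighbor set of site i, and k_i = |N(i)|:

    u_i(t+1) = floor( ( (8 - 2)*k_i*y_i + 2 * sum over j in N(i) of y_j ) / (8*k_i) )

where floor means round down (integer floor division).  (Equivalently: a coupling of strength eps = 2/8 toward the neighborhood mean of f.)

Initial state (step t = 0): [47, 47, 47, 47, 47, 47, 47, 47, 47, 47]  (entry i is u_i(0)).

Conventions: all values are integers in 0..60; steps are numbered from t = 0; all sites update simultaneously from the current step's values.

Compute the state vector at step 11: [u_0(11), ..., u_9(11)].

Answer: [51, 51, 51, 51, 51, 51, 51, 51, 51, 51]

Derivation:
t=0: [47, 47, 47, 47, 47, 47, 47, 47, 47, 47]
t=1: [21, 21, 21, 21, 21, 21, 21, 21, 21, 21]
t=2: [57, 57, 57, 57, 57, 57, 57, 57, 57, 57]
t=3: [51, 51, 51, 51, 51, 51, 51, 51, 51, 51]
t=4: [33, 33, 33, 33, 33, 33, 33, 33, 33, 33]
t=5: [21, 21, 21, 21, 21, 21, 21, 21, 21, 21]
t=6: [57, 57, 57, 57, 57, 57, 57, 57, 57, 57]
t=7: [51, 51, 51, 51, 51, 51, 51, 51, 51, 51]
t=8: [33, 33, 33, 33, 33, 33, 33, 33, 33, 33]
t=9: [21, 21, 21, 21, 21, 21, 21, 21, 21, 21]
t=10: [57, 57, 57, 57, 57, 57, 57, 57, 57, 57]
t=11: [51, 51, 51, 51, 51, 51, 51, 51, 51, 51]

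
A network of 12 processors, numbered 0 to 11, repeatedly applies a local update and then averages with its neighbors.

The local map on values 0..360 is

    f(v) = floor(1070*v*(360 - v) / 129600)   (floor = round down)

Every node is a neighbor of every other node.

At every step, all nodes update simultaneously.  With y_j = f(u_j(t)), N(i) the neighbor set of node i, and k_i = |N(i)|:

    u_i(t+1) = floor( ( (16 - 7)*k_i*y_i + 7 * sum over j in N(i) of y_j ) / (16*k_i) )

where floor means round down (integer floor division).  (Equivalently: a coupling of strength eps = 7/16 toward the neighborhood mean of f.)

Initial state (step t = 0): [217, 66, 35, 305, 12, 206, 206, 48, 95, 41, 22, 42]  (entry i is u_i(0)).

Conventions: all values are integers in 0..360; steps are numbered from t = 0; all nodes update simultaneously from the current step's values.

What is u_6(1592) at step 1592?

Simulating step by step:
t=0: [217, 66, 35, 305, 12, 206, 206, 48, 95, 41, 22, 42]
t=1: [205, 155, 120, 144, 89, 208, 208, 136, 180, 127, 103, 129]
t=2: [254, 254, 241, 251, 221, 254, 254, 249, 257, 245, 231, 246]
t=3: [225, 225, 233, 227, 241, 225, 225, 228, 223, 230, 238, 230]
t=4: [248, 248, 245, 247, 241, 248, 248, 247, 249, 246, 242, 246]
t=5: [229, 229, 231, 230, 233, 229, 229, 230, 229, 230, 232, 230]
t=6: [246, 246, 246, 246, 245, 246, 246, 246, 246, 246, 245, 246]
t=7: [231, 231, 231, 231, 231, 231, 231, 231, 231, 231, 231, 231]
t=8: [246, 246, 246, 246, 246, 246, 246, 246, 246, 246, 246, 246]
t=9: [231, 231, 231, 231, 231, 231, 231, 231, 231, 231, 231, 231]

Answer: u_6(1592) = 246
Key observation: The state at step 7, [231, 231, 231, 231, 231, 231, 231, 231, 231, 231, 231, 231], reappears at step 9: the system is in a cycle of period 2 from step 7 on.  Therefore the state at step 1592 equals the state at step 7 + ((1592 - 7) mod 2) = 8, which is [246, 246, 246, 246, 246, 246, 246, 246, 246, 246, 246, 246].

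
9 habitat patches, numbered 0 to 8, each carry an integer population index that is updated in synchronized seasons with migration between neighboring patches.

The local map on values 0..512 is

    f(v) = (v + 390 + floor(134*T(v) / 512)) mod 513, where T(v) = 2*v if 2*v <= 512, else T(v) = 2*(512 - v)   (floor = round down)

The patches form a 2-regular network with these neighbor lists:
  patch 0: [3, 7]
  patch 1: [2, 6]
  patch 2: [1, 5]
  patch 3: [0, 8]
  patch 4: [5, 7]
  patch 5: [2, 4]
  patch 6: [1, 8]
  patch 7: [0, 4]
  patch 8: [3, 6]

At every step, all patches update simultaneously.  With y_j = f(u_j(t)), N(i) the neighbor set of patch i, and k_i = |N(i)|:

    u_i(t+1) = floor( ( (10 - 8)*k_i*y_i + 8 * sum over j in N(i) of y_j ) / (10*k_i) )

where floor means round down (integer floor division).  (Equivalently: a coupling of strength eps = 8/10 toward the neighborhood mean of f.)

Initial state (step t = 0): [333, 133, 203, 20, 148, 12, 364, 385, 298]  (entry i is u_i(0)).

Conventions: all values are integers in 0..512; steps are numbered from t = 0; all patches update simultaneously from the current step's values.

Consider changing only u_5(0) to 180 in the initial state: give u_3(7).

Simulating step by step:
t=0: [333, 133, 203, 20, 148, 180, 364, 385, 298]
t=1: [359, 217, 129, 320, 212, 145, 210, 227, 352]
t=2: [270, 149, 136, 310, 167, 128, 246, 250, 259]
t=3: [274, 154, 86, 274, 157, 100, 198, 213, 270]
t=4: [245, 96, 57, 274, 115, 55, 189, 196, 235]
t=5: [230, 260, 293, 249, 269, 305, 136, 155, 222]
t=6: [193, 200, 280, 228, 215, 280, 210, 222, 179]
t=7: [209, 225, 239, 172, 238, 248, 171, 193, 197]

Answer: u_3(7) = 172
Key observation: This trace re-runs the system from the modified initial state.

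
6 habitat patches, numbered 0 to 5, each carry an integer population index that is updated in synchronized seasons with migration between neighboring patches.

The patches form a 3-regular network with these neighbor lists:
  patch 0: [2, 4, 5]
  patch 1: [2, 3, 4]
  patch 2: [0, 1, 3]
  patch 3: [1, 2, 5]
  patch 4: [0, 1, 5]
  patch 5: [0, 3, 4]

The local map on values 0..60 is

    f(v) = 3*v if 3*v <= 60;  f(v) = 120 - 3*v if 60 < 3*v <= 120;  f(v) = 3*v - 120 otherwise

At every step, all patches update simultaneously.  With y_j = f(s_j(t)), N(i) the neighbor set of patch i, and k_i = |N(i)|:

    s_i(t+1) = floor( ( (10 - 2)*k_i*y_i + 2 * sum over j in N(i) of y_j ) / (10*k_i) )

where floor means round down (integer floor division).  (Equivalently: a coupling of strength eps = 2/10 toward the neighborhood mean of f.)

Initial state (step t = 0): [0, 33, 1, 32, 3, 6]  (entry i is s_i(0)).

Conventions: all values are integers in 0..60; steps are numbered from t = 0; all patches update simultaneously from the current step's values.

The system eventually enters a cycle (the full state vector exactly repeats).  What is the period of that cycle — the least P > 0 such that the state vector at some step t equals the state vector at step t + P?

Simulating step by step:
t=0: [0, 33, 1, 32, 3, 6]
t=1: [2, 19, 5, 22, 9, 16]
t=2: [10, 52, 19, 51, 29, 44]
t=3: [30, 37, 52, 33, 31, 16]
t=4: [31, 12, 32, 23, 27, 43]
t=5: [26, 36, 26, 45, 36, 15]
t=6: [40, 14, 38, 18, 16, 40]
t=7: [3, 40, 11, 46, 41, 6]
t=8: [10, 3, 28, 17, 4, 16]
t=9: [30, 13, 34, 47, 15, 44]
t=10: [29, 36, 20, 21, 41, 16]
t=11: [33, 17, 54, 53, 8, 44]
t=12: [22, 47, 41, 38, 24, 15]
t=13: [49, 20, 7, 9, 46, 43]
t=14: [24, 52, 24, 27, 20, 12]
t=15: [48, 38, 46, 39, 56, 38]
t=16: [24, 9, 16, 4, 40, 9]
t=17: [43, 25, 44, 16, 6, 25]
t=18: [12, 41, 16, 45, 21, 41]
t=19: [36, 10, 42, 15, 48, 9]
t=20: [13, 29, 10, 40, 23, 27]
t=21: [39, 31, 28, 6, 48, 37]
t=22: [7, 26, 32, 19, 21, 10]
t=23: [24, 42, 27, 52, 51, 33]
t=24: [44, 12, 37, 33, 31, 24]
t=25: [15, 32, 11, 23, 28, 42]
t=26: [41, 27, 34, 45, 33, 13]
t=27: [7, 34, 18, 18, 22, 33]
t=28: [25, 25, 49, 49, 47, 25]
t=29: [42, 41, 29, 29, 25, 42]
t=30: [10, 9, 29, 29, 37, 10]
t=31: [28, 26, 32, 32, 13, 28]
t=32: [35, 39, 26, 26, 38, 35]
t=33: [16, 8, 37, 37, 7, 16]
t=34: [43, 21, 12, 12, 24, 43]
t=35: [13, 53, 35, 35, 43, 13]
t=36: [35, 33, 18, 18, 15, 35]
t=37: [19, 27, 49, 49, 39, 19]
t=38: [51, 35, 29, 29, 12, 51]
t=39: [33, 18, 31, 31, 34, 33]
t=40: [21, 48, 28, 28, 20, 21]
t=41: [55, 28, 36, 36, 57, 55]
t=42: [43, 33, 15, 15, 49, 43]
t=43: [12, 24, 41, 41, 24, 12]
t=44: [34, 42, 8, 8, 46, 34]
t=45: [18, 9, 22, 22, 17, 18]
t=46: [53, 32, 52, 52, 49, 53]
t=47: [38, 25, 35, 35, 28, 38]
t=48: [8, 40, 16, 16, 32, 8]
t=49: [25, 8, 43, 43, 22, 25]
t=50: [43, 24, 12, 12, 50, 43]
t=51: [12, 45, 35, 35, 28, 12]
t=52: [34, 16, 16, 16, 34, 34]
t=53: [20, 46, 46, 46, 20, 20]
t=54: [57, 20, 20, 20, 57, 57]
t=55: [51, 59, 59, 59, 51, 51]
t=56: [34, 55, 55, 55, 34, 34]
t=57: [19, 43, 43, 43, 19, 19]
t=58: [53, 12, 12, 12, 53, 53]
t=59: [38, 36, 36, 36, 38, 38]
t=60: [6, 11, 11, 11, 6, 6]
t=61: [19, 32, 32, 32, 19, 19]
t=62: [54, 26, 26, 26, 54, 54]
t=63: [42, 42, 42, 42, 42, 42]
t=64: [6, 6, 6, 6, 6, 6]
t=65: [18, 18, 18, 18, 18, 18]
t=66: [54, 54, 54, 54, 54, 54]
t=67: [42, 42, 42, 42, 42, 42]

Answer: 4
Key observation: The state at step 63, [42, 42, 42, 42, 42, 42], reappears at step 67 — and no state repeats earlier — so the cycle the system enters has period 4.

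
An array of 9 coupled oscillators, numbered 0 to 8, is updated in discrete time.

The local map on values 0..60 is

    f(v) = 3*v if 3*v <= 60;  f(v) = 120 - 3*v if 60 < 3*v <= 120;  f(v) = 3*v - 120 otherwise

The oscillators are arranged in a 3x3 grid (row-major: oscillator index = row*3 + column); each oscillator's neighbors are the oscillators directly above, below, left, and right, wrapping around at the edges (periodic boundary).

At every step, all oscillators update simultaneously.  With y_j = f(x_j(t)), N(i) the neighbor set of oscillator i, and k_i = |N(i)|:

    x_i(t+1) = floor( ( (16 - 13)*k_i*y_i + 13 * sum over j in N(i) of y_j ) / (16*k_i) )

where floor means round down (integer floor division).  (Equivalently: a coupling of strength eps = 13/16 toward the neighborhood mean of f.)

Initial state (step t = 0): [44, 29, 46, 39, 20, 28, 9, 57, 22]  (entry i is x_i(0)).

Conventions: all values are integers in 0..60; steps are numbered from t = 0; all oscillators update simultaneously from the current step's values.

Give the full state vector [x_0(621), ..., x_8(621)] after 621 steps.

Answer: [55, 55, 55, 54, 54, 54, 54, 54, 54]
Key observation: The state at step 29, [55, 55, 55, 54, 54, 54, 54, 54, 54], reappears at step 33: the system is in a cycle of period 4 from step 29 on.  Therefore the state at step 621 equals the state at step 29 + ((621 - 29) mod 4) = 29, which is [55, 55, 55, 54, 54, 54, 54, 54, 54].

Derivation:
t=0: [44, 29, 46, 39, 20, 28, 9, 57, 22]
t=1: [18, 34, 30, 27, 36, 34, 29, 44, 36]
t=2: [34, 25, 26, 31, 19, 22, 29, 17, 21]
t=3: [33, 42, 43, 37, 46, 47, 37, 48, 47]
t=4: [10, 15, 15, 15, 15, 15, 16, 15, 16]
t=5: [42, 41, 42, 42, 45, 45, 43, 46, 46]
t=6: [6, 9, 9, 10, 11, 11, 11, 12, 13]
t=7: [27, 28, 28, 29, 31, 32, 31, 33, 33]
t=8: [34, 31, 31, 29, 28, 28, 28, 26, 25]
t=9: [28, 30, 30, 31, 34, 35, 34, 37, 37]
t=10: [28, 24, 23, 22, 19, 19, 19, 16, 16]
t=11: [49, 48, 47, 52, 52, 53, 48, 51, 52]
t=12: [26, 28, 29, 32, 33, 33, 31, 30, 30]
t=13: [32, 32, 32, 27, 26, 25, 30, 28, 28]
t=14: [28, 30, 30, 35, 37, 37, 33, 33, 34]
t=15: [26, 25, 24, 18, 16, 16, 22, 19, 19]
t=16: [48, 48, 48, 49, 50, 51, 52, 52, 52]
t=17: [27, 27, 28, 30, 30, 29, 31, 32, 32]
t=18: [34, 33, 34, 31, 31, 30, 28, 28, 28]
t=19: [24, 24, 24, 27, 28, 27, 30, 31, 31]
t=20: [42, 41, 41, 38, 37, 37, 34, 33, 34]
t=21: [7, 8, 7, 9, 9, 9, 13, 13, 13]
t=22: [26, 26, 26, 28, 28, 28, 32, 33, 32]
t=23: [37, 36, 37, 34, 34, 34, 29, 29, 29]
t=24: [16, 16, 16, 19, 19, 19, 25, 25, 25]
t=25: [49, 49, 49, 52, 52, 52, 48, 48, 48]
t=26: [28, 28, 28, 31, 31, 31, 27, 27, 27]
t=27: [34, 34, 34, 31, 31, 31, 35, 35, 35]
t=28: [19, 19, 19, 22, 22, 22, 18, 18, 18]
t=29: [55, 55, 55, 54, 54, 54, 54, 54, 54]
t=30: [43, 43, 43, 42, 42, 42, 42, 42, 42]
t=31: [7, 7, 7, 6, 6, 6, 6, 6, 6]
t=32: [19, 19, 19, 18, 18, 18, 18, 18, 18]
t=33: [55, 55, 55, 54, 54, 54, 54, 54, 54]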